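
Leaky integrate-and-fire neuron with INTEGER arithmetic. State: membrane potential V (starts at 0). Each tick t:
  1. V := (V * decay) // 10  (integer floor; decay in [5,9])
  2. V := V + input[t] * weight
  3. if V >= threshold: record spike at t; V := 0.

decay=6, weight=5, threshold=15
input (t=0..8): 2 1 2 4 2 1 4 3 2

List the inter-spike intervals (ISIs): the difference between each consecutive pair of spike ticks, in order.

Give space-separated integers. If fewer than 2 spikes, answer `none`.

t=0: input=2 -> V=10
t=1: input=1 -> V=11
t=2: input=2 -> V=0 FIRE
t=3: input=4 -> V=0 FIRE
t=4: input=2 -> V=10
t=5: input=1 -> V=11
t=6: input=4 -> V=0 FIRE
t=7: input=3 -> V=0 FIRE
t=8: input=2 -> V=10

Answer: 1 3 1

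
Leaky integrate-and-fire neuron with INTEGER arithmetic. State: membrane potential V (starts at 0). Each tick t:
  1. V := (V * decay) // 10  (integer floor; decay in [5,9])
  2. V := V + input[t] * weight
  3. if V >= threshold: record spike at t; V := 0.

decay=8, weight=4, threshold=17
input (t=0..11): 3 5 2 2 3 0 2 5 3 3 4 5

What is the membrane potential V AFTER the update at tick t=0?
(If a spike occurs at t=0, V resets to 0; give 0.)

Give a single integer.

Answer: 12

Derivation:
t=0: input=3 -> V=12
t=1: input=5 -> V=0 FIRE
t=2: input=2 -> V=8
t=3: input=2 -> V=14
t=4: input=3 -> V=0 FIRE
t=5: input=0 -> V=0
t=6: input=2 -> V=8
t=7: input=5 -> V=0 FIRE
t=8: input=3 -> V=12
t=9: input=3 -> V=0 FIRE
t=10: input=4 -> V=16
t=11: input=5 -> V=0 FIRE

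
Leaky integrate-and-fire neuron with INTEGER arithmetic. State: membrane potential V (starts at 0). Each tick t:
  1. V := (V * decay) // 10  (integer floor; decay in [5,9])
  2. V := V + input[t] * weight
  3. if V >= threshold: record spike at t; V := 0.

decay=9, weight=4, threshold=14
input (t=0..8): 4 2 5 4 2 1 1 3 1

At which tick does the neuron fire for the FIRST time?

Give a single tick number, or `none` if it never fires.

Answer: 0

Derivation:
t=0: input=4 -> V=0 FIRE
t=1: input=2 -> V=8
t=2: input=5 -> V=0 FIRE
t=3: input=4 -> V=0 FIRE
t=4: input=2 -> V=8
t=5: input=1 -> V=11
t=6: input=1 -> V=13
t=7: input=3 -> V=0 FIRE
t=8: input=1 -> V=4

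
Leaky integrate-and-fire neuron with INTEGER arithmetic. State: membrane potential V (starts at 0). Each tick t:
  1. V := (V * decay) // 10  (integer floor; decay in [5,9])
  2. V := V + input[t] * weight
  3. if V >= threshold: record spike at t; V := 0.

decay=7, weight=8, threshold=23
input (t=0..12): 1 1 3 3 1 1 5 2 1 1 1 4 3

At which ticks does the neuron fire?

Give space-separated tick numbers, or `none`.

Answer: 2 3 6 11 12

Derivation:
t=0: input=1 -> V=8
t=1: input=1 -> V=13
t=2: input=3 -> V=0 FIRE
t=3: input=3 -> V=0 FIRE
t=4: input=1 -> V=8
t=5: input=1 -> V=13
t=6: input=5 -> V=0 FIRE
t=7: input=2 -> V=16
t=8: input=1 -> V=19
t=9: input=1 -> V=21
t=10: input=1 -> V=22
t=11: input=4 -> V=0 FIRE
t=12: input=3 -> V=0 FIRE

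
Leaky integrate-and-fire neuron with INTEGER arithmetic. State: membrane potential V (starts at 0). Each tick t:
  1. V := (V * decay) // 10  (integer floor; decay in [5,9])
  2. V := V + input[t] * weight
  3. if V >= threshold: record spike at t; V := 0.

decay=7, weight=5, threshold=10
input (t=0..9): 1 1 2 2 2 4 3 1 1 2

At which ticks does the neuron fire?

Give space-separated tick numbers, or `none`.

t=0: input=1 -> V=5
t=1: input=1 -> V=8
t=2: input=2 -> V=0 FIRE
t=3: input=2 -> V=0 FIRE
t=4: input=2 -> V=0 FIRE
t=5: input=4 -> V=0 FIRE
t=6: input=3 -> V=0 FIRE
t=7: input=1 -> V=5
t=8: input=1 -> V=8
t=9: input=2 -> V=0 FIRE

Answer: 2 3 4 5 6 9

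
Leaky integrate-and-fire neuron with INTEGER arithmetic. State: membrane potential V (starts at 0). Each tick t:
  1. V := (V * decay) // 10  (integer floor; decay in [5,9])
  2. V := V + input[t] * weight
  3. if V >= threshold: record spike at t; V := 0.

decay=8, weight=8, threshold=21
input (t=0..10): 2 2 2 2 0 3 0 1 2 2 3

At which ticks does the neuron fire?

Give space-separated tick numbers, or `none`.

t=0: input=2 -> V=16
t=1: input=2 -> V=0 FIRE
t=2: input=2 -> V=16
t=3: input=2 -> V=0 FIRE
t=4: input=0 -> V=0
t=5: input=3 -> V=0 FIRE
t=6: input=0 -> V=0
t=7: input=1 -> V=8
t=8: input=2 -> V=0 FIRE
t=9: input=2 -> V=16
t=10: input=3 -> V=0 FIRE

Answer: 1 3 5 8 10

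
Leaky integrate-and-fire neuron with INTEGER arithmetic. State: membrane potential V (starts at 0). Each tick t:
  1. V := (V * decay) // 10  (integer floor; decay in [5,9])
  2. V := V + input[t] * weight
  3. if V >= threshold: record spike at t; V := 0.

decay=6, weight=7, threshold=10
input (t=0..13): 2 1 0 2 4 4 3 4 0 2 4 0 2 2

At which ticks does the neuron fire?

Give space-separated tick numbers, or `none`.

t=0: input=2 -> V=0 FIRE
t=1: input=1 -> V=7
t=2: input=0 -> V=4
t=3: input=2 -> V=0 FIRE
t=4: input=4 -> V=0 FIRE
t=5: input=4 -> V=0 FIRE
t=6: input=3 -> V=0 FIRE
t=7: input=4 -> V=0 FIRE
t=8: input=0 -> V=0
t=9: input=2 -> V=0 FIRE
t=10: input=4 -> V=0 FIRE
t=11: input=0 -> V=0
t=12: input=2 -> V=0 FIRE
t=13: input=2 -> V=0 FIRE

Answer: 0 3 4 5 6 7 9 10 12 13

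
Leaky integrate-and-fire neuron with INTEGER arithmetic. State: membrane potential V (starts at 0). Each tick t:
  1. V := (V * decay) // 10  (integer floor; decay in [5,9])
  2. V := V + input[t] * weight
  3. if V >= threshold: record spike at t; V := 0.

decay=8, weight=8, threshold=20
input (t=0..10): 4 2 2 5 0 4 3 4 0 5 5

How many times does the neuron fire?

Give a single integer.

Answer: 8

Derivation:
t=0: input=4 -> V=0 FIRE
t=1: input=2 -> V=16
t=2: input=2 -> V=0 FIRE
t=3: input=5 -> V=0 FIRE
t=4: input=0 -> V=0
t=5: input=4 -> V=0 FIRE
t=6: input=3 -> V=0 FIRE
t=7: input=4 -> V=0 FIRE
t=8: input=0 -> V=0
t=9: input=5 -> V=0 FIRE
t=10: input=5 -> V=0 FIRE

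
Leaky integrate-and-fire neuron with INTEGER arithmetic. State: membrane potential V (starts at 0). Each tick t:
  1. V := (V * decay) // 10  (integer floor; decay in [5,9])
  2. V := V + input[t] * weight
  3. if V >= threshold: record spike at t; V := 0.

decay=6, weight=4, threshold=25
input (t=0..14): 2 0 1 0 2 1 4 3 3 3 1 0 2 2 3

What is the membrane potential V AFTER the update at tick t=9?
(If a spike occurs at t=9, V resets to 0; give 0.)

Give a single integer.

Answer: 12

Derivation:
t=0: input=2 -> V=8
t=1: input=0 -> V=4
t=2: input=1 -> V=6
t=3: input=0 -> V=3
t=4: input=2 -> V=9
t=5: input=1 -> V=9
t=6: input=4 -> V=21
t=7: input=3 -> V=24
t=8: input=3 -> V=0 FIRE
t=9: input=3 -> V=12
t=10: input=1 -> V=11
t=11: input=0 -> V=6
t=12: input=2 -> V=11
t=13: input=2 -> V=14
t=14: input=3 -> V=20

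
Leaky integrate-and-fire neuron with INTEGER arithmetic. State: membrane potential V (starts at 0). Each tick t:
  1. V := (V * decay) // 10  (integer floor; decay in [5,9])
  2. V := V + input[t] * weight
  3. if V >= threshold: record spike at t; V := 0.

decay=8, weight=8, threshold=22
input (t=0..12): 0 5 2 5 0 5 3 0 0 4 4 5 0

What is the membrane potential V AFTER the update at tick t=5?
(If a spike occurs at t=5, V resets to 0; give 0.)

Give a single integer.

t=0: input=0 -> V=0
t=1: input=5 -> V=0 FIRE
t=2: input=2 -> V=16
t=3: input=5 -> V=0 FIRE
t=4: input=0 -> V=0
t=5: input=5 -> V=0 FIRE
t=6: input=3 -> V=0 FIRE
t=7: input=0 -> V=0
t=8: input=0 -> V=0
t=9: input=4 -> V=0 FIRE
t=10: input=4 -> V=0 FIRE
t=11: input=5 -> V=0 FIRE
t=12: input=0 -> V=0

Answer: 0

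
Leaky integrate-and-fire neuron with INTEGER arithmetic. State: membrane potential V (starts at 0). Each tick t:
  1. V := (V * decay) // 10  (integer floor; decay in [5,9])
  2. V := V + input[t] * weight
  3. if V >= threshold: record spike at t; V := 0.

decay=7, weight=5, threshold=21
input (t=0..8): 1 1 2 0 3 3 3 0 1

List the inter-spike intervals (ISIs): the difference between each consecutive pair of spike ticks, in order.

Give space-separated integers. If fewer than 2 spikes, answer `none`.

Answer: 2

Derivation:
t=0: input=1 -> V=5
t=1: input=1 -> V=8
t=2: input=2 -> V=15
t=3: input=0 -> V=10
t=4: input=3 -> V=0 FIRE
t=5: input=3 -> V=15
t=6: input=3 -> V=0 FIRE
t=7: input=0 -> V=0
t=8: input=1 -> V=5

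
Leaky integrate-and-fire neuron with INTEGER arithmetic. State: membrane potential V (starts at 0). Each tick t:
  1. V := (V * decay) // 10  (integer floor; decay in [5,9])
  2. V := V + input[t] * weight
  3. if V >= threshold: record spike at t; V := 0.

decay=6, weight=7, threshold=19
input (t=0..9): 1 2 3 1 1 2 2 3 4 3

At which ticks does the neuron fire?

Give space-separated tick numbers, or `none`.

Answer: 2 5 7 8 9

Derivation:
t=0: input=1 -> V=7
t=1: input=2 -> V=18
t=2: input=3 -> V=0 FIRE
t=3: input=1 -> V=7
t=4: input=1 -> V=11
t=5: input=2 -> V=0 FIRE
t=6: input=2 -> V=14
t=7: input=3 -> V=0 FIRE
t=8: input=4 -> V=0 FIRE
t=9: input=3 -> V=0 FIRE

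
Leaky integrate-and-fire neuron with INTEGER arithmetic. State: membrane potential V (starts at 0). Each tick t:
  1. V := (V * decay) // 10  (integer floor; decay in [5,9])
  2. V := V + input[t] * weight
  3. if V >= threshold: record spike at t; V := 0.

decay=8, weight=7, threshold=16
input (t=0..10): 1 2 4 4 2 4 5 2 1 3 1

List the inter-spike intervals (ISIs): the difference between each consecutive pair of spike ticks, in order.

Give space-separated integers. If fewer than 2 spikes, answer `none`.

t=0: input=1 -> V=7
t=1: input=2 -> V=0 FIRE
t=2: input=4 -> V=0 FIRE
t=3: input=4 -> V=0 FIRE
t=4: input=2 -> V=14
t=5: input=4 -> V=0 FIRE
t=6: input=5 -> V=0 FIRE
t=7: input=2 -> V=14
t=8: input=1 -> V=0 FIRE
t=9: input=3 -> V=0 FIRE
t=10: input=1 -> V=7

Answer: 1 1 2 1 2 1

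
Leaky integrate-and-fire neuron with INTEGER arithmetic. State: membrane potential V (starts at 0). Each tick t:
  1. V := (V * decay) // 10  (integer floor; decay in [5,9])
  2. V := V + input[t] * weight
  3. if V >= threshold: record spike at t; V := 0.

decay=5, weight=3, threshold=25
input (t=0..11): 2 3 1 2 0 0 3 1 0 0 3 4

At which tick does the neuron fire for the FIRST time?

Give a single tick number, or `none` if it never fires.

t=0: input=2 -> V=6
t=1: input=3 -> V=12
t=2: input=1 -> V=9
t=3: input=2 -> V=10
t=4: input=0 -> V=5
t=5: input=0 -> V=2
t=6: input=3 -> V=10
t=7: input=1 -> V=8
t=8: input=0 -> V=4
t=9: input=0 -> V=2
t=10: input=3 -> V=10
t=11: input=4 -> V=17

Answer: none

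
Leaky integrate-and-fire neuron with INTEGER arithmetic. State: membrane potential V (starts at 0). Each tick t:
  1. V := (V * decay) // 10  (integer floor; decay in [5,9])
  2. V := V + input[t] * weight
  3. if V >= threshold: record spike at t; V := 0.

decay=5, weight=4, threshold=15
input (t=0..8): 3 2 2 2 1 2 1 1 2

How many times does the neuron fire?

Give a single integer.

Answer: 1

Derivation:
t=0: input=3 -> V=12
t=1: input=2 -> V=14
t=2: input=2 -> V=0 FIRE
t=3: input=2 -> V=8
t=4: input=1 -> V=8
t=5: input=2 -> V=12
t=6: input=1 -> V=10
t=7: input=1 -> V=9
t=8: input=2 -> V=12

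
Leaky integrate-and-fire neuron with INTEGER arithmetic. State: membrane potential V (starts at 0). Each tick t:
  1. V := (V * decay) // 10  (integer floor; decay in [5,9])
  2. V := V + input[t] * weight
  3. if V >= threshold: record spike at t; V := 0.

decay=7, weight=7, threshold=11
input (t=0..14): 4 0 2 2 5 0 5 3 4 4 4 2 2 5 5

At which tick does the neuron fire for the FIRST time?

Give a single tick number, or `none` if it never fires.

Answer: 0

Derivation:
t=0: input=4 -> V=0 FIRE
t=1: input=0 -> V=0
t=2: input=2 -> V=0 FIRE
t=3: input=2 -> V=0 FIRE
t=4: input=5 -> V=0 FIRE
t=5: input=0 -> V=0
t=6: input=5 -> V=0 FIRE
t=7: input=3 -> V=0 FIRE
t=8: input=4 -> V=0 FIRE
t=9: input=4 -> V=0 FIRE
t=10: input=4 -> V=0 FIRE
t=11: input=2 -> V=0 FIRE
t=12: input=2 -> V=0 FIRE
t=13: input=5 -> V=0 FIRE
t=14: input=5 -> V=0 FIRE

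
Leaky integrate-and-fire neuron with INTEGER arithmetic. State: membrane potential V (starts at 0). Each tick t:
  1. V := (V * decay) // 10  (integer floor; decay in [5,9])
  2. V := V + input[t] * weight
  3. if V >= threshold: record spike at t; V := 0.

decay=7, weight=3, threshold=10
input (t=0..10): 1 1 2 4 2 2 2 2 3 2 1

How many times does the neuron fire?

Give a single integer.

t=0: input=1 -> V=3
t=1: input=1 -> V=5
t=2: input=2 -> V=9
t=3: input=4 -> V=0 FIRE
t=4: input=2 -> V=6
t=5: input=2 -> V=0 FIRE
t=6: input=2 -> V=6
t=7: input=2 -> V=0 FIRE
t=8: input=3 -> V=9
t=9: input=2 -> V=0 FIRE
t=10: input=1 -> V=3

Answer: 4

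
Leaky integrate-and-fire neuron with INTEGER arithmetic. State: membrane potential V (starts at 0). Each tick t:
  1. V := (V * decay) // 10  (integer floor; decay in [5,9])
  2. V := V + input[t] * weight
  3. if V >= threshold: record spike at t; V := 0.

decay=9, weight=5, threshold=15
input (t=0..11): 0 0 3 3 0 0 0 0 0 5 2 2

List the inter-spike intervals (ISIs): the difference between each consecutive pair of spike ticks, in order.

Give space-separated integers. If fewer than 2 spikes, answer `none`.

t=0: input=0 -> V=0
t=1: input=0 -> V=0
t=2: input=3 -> V=0 FIRE
t=3: input=3 -> V=0 FIRE
t=4: input=0 -> V=0
t=5: input=0 -> V=0
t=6: input=0 -> V=0
t=7: input=0 -> V=0
t=8: input=0 -> V=0
t=9: input=5 -> V=0 FIRE
t=10: input=2 -> V=10
t=11: input=2 -> V=0 FIRE

Answer: 1 6 2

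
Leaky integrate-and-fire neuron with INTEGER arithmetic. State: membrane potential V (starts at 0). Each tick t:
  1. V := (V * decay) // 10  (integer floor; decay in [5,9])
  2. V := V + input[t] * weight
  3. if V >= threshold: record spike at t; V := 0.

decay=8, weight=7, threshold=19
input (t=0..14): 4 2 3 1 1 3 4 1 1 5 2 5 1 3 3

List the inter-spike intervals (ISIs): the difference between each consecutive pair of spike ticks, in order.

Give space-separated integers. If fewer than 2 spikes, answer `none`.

Answer: 2 3 1 3 2 2 1

Derivation:
t=0: input=4 -> V=0 FIRE
t=1: input=2 -> V=14
t=2: input=3 -> V=0 FIRE
t=3: input=1 -> V=7
t=4: input=1 -> V=12
t=5: input=3 -> V=0 FIRE
t=6: input=4 -> V=0 FIRE
t=7: input=1 -> V=7
t=8: input=1 -> V=12
t=9: input=5 -> V=0 FIRE
t=10: input=2 -> V=14
t=11: input=5 -> V=0 FIRE
t=12: input=1 -> V=7
t=13: input=3 -> V=0 FIRE
t=14: input=3 -> V=0 FIRE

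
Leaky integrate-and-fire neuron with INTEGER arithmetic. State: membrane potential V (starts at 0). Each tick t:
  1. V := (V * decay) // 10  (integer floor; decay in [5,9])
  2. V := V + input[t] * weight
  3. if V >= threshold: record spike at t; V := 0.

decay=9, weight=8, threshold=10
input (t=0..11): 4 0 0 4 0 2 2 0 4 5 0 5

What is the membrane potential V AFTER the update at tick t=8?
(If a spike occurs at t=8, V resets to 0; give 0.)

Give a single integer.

t=0: input=4 -> V=0 FIRE
t=1: input=0 -> V=0
t=2: input=0 -> V=0
t=3: input=4 -> V=0 FIRE
t=4: input=0 -> V=0
t=5: input=2 -> V=0 FIRE
t=6: input=2 -> V=0 FIRE
t=7: input=0 -> V=0
t=8: input=4 -> V=0 FIRE
t=9: input=5 -> V=0 FIRE
t=10: input=0 -> V=0
t=11: input=5 -> V=0 FIRE

Answer: 0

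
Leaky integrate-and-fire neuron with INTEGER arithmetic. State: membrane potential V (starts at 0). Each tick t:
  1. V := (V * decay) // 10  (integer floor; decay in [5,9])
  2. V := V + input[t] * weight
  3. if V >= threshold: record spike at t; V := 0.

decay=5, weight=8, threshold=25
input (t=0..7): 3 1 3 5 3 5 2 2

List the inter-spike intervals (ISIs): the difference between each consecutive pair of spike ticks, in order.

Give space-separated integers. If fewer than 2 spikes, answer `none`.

t=0: input=3 -> V=24
t=1: input=1 -> V=20
t=2: input=3 -> V=0 FIRE
t=3: input=5 -> V=0 FIRE
t=4: input=3 -> V=24
t=5: input=5 -> V=0 FIRE
t=6: input=2 -> V=16
t=7: input=2 -> V=24

Answer: 1 2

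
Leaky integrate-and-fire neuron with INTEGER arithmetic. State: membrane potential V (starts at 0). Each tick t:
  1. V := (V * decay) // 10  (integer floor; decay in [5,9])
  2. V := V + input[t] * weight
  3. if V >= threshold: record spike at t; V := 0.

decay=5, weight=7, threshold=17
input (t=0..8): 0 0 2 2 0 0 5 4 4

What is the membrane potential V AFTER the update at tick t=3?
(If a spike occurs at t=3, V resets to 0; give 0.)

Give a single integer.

t=0: input=0 -> V=0
t=1: input=0 -> V=0
t=2: input=2 -> V=14
t=3: input=2 -> V=0 FIRE
t=4: input=0 -> V=0
t=5: input=0 -> V=0
t=6: input=5 -> V=0 FIRE
t=7: input=4 -> V=0 FIRE
t=8: input=4 -> V=0 FIRE

Answer: 0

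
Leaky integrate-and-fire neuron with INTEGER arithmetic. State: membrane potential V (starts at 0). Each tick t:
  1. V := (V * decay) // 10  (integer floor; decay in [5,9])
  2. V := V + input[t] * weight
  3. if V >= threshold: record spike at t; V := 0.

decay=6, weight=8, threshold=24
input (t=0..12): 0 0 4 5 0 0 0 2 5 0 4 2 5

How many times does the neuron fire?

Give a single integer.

t=0: input=0 -> V=0
t=1: input=0 -> V=0
t=2: input=4 -> V=0 FIRE
t=3: input=5 -> V=0 FIRE
t=4: input=0 -> V=0
t=5: input=0 -> V=0
t=6: input=0 -> V=0
t=7: input=2 -> V=16
t=8: input=5 -> V=0 FIRE
t=9: input=0 -> V=0
t=10: input=4 -> V=0 FIRE
t=11: input=2 -> V=16
t=12: input=5 -> V=0 FIRE

Answer: 5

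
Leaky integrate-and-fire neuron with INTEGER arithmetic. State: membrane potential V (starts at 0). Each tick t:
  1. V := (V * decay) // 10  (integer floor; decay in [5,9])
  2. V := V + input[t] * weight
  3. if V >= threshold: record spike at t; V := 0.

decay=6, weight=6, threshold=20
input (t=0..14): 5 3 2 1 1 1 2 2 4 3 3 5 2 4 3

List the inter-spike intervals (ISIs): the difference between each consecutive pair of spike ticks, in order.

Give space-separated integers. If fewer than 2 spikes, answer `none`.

t=0: input=5 -> V=0 FIRE
t=1: input=3 -> V=18
t=2: input=2 -> V=0 FIRE
t=3: input=1 -> V=6
t=4: input=1 -> V=9
t=5: input=1 -> V=11
t=6: input=2 -> V=18
t=7: input=2 -> V=0 FIRE
t=8: input=4 -> V=0 FIRE
t=9: input=3 -> V=18
t=10: input=3 -> V=0 FIRE
t=11: input=5 -> V=0 FIRE
t=12: input=2 -> V=12
t=13: input=4 -> V=0 FIRE
t=14: input=3 -> V=18

Answer: 2 5 1 2 1 2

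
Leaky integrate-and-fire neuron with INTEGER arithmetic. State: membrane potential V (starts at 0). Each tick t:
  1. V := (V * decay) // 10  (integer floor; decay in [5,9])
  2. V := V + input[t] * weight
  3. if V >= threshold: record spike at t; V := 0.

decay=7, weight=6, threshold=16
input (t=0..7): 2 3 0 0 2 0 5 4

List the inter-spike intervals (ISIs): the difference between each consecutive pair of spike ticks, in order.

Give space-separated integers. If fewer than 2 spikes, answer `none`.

Answer: 5 1

Derivation:
t=0: input=2 -> V=12
t=1: input=3 -> V=0 FIRE
t=2: input=0 -> V=0
t=3: input=0 -> V=0
t=4: input=2 -> V=12
t=5: input=0 -> V=8
t=6: input=5 -> V=0 FIRE
t=7: input=4 -> V=0 FIRE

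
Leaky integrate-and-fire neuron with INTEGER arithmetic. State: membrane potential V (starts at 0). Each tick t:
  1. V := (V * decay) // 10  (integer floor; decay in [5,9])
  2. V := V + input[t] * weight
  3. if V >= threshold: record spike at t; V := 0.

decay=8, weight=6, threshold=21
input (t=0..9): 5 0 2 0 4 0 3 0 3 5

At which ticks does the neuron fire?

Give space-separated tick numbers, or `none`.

Answer: 0 4 8 9

Derivation:
t=0: input=5 -> V=0 FIRE
t=1: input=0 -> V=0
t=2: input=2 -> V=12
t=3: input=0 -> V=9
t=4: input=4 -> V=0 FIRE
t=5: input=0 -> V=0
t=6: input=3 -> V=18
t=7: input=0 -> V=14
t=8: input=3 -> V=0 FIRE
t=9: input=5 -> V=0 FIRE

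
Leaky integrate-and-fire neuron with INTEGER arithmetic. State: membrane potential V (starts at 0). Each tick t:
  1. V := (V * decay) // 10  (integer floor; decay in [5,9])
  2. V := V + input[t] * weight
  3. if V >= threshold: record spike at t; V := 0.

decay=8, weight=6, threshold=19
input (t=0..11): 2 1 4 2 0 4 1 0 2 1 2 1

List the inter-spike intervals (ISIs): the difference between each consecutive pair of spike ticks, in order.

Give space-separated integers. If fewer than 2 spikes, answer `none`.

t=0: input=2 -> V=12
t=1: input=1 -> V=15
t=2: input=4 -> V=0 FIRE
t=3: input=2 -> V=12
t=4: input=0 -> V=9
t=5: input=4 -> V=0 FIRE
t=6: input=1 -> V=6
t=7: input=0 -> V=4
t=8: input=2 -> V=15
t=9: input=1 -> V=18
t=10: input=2 -> V=0 FIRE
t=11: input=1 -> V=6

Answer: 3 5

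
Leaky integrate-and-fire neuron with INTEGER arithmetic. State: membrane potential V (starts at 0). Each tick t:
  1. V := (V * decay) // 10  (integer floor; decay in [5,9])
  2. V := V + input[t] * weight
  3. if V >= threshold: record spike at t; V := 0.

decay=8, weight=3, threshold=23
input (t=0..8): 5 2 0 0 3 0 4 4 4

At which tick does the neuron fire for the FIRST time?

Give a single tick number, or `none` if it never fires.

Answer: 7

Derivation:
t=0: input=5 -> V=15
t=1: input=2 -> V=18
t=2: input=0 -> V=14
t=3: input=0 -> V=11
t=4: input=3 -> V=17
t=5: input=0 -> V=13
t=6: input=4 -> V=22
t=7: input=4 -> V=0 FIRE
t=8: input=4 -> V=12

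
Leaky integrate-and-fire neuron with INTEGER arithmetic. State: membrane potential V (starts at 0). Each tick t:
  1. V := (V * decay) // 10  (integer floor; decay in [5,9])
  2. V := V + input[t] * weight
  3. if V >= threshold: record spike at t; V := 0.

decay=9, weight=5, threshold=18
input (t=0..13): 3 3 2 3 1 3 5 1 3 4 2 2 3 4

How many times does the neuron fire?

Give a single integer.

Answer: 8

Derivation:
t=0: input=3 -> V=15
t=1: input=3 -> V=0 FIRE
t=2: input=2 -> V=10
t=3: input=3 -> V=0 FIRE
t=4: input=1 -> V=5
t=5: input=3 -> V=0 FIRE
t=6: input=5 -> V=0 FIRE
t=7: input=1 -> V=5
t=8: input=3 -> V=0 FIRE
t=9: input=4 -> V=0 FIRE
t=10: input=2 -> V=10
t=11: input=2 -> V=0 FIRE
t=12: input=3 -> V=15
t=13: input=4 -> V=0 FIRE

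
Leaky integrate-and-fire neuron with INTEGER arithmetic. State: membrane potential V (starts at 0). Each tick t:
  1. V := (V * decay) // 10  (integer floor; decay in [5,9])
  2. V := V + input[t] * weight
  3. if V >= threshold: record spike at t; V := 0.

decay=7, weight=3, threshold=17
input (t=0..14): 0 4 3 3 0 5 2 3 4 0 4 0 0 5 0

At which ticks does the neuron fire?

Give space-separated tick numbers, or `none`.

t=0: input=0 -> V=0
t=1: input=4 -> V=12
t=2: input=3 -> V=0 FIRE
t=3: input=3 -> V=9
t=4: input=0 -> V=6
t=5: input=5 -> V=0 FIRE
t=6: input=2 -> V=6
t=7: input=3 -> V=13
t=8: input=4 -> V=0 FIRE
t=9: input=0 -> V=0
t=10: input=4 -> V=12
t=11: input=0 -> V=8
t=12: input=0 -> V=5
t=13: input=5 -> V=0 FIRE
t=14: input=0 -> V=0

Answer: 2 5 8 13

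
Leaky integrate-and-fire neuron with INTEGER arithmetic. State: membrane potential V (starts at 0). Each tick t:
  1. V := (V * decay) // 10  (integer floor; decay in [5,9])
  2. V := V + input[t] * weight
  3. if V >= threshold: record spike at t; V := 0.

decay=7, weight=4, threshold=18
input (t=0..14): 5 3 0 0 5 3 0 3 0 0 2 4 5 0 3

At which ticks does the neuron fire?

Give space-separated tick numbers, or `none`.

t=0: input=5 -> V=0 FIRE
t=1: input=3 -> V=12
t=2: input=0 -> V=8
t=3: input=0 -> V=5
t=4: input=5 -> V=0 FIRE
t=5: input=3 -> V=12
t=6: input=0 -> V=8
t=7: input=3 -> V=17
t=8: input=0 -> V=11
t=9: input=0 -> V=7
t=10: input=2 -> V=12
t=11: input=4 -> V=0 FIRE
t=12: input=5 -> V=0 FIRE
t=13: input=0 -> V=0
t=14: input=3 -> V=12

Answer: 0 4 11 12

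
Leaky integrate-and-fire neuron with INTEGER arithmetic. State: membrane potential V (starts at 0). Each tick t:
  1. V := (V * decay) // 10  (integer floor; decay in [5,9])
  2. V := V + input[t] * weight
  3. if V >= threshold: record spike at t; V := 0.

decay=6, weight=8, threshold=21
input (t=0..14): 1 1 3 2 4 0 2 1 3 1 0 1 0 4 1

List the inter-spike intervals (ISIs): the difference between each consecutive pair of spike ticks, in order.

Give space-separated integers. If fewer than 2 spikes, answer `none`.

Answer: 2 4 5

Derivation:
t=0: input=1 -> V=8
t=1: input=1 -> V=12
t=2: input=3 -> V=0 FIRE
t=3: input=2 -> V=16
t=4: input=4 -> V=0 FIRE
t=5: input=0 -> V=0
t=6: input=2 -> V=16
t=7: input=1 -> V=17
t=8: input=3 -> V=0 FIRE
t=9: input=1 -> V=8
t=10: input=0 -> V=4
t=11: input=1 -> V=10
t=12: input=0 -> V=6
t=13: input=4 -> V=0 FIRE
t=14: input=1 -> V=8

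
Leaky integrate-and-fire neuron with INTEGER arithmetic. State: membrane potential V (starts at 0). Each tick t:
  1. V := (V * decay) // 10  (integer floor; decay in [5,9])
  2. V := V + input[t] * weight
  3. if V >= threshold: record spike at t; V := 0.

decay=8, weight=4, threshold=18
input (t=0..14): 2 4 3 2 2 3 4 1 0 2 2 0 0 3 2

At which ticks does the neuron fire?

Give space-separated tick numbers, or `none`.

t=0: input=2 -> V=8
t=1: input=4 -> V=0 FIRE
t=2: input=3 -> V=12
t=3: input=2 -> V=17
t=4: input=2 -> V=0 FIRE
t=5: input=3 -> V=12
t=6: input=4 -> V=0 FIRE
t=7: input=1 -> V=4
t=8: input=0 -> V=3
t=9: input=2 -> V=10
t=10: input=2 -> V=16
t=11: input=0 -> V=12
t=12: input=0 -> V=9
t=13: input=3 -> V=0 FIRE
t=14: input=2 -> V=8

Answer: 1 4 6 13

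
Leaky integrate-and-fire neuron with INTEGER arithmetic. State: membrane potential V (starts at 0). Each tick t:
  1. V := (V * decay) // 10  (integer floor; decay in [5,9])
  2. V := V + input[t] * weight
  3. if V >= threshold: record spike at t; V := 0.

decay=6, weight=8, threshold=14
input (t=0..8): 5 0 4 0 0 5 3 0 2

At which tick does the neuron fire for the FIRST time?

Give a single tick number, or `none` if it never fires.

Answer: 0

Derivation:
t=0: input=5 -> V=0 FIRE
t=1: input=0 -> V=0
t=2: input=4 -> V=0 FIRE
t=3: input=0 -> V=0
t=4: input=0 -> V=0
t=5: input=5 -> V=0 FIRE
t=6: input=3 -> V=0 FIRE
t=7: input=0 -> V=0
t=8: input=2 -> V=0 FIRE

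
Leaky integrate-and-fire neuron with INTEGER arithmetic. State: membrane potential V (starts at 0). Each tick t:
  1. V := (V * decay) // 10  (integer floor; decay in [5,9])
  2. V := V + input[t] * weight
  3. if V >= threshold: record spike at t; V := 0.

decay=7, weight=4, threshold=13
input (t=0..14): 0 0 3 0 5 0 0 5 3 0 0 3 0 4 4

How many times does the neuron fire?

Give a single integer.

t=0: input=0 -> V=0
t=1: input=0 -> V=0
t=2: input=3 -> V=12
t=3: input=0 -> V=8
t=4: input=5 -> V=0 FIRE
t=5: input=0 -> V=0
t=6: input=0 -> V=0
t=7: input=5 -> V=0 FIRE
t=8: input=3 -> V=12
t=9: input=0 -> V=8
t=10: input=0 -> V=5
t=11: input=3 -> V=0 FIRE
t=12: input=0 -> V=0
t=13: input=4 -> V=0 FIRE
t=14: input=4 -> V=0 FIRE

Answer: 5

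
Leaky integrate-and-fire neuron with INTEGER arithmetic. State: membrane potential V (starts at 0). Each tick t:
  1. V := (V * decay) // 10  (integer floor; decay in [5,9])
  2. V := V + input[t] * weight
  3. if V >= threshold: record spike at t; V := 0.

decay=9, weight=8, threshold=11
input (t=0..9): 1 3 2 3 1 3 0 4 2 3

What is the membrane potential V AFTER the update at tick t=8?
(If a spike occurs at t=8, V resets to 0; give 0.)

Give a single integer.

Answer: 0

Derivation:
t=0: input=1 -> V=8
t=1: input=3 -> V=0 FIRE
t=2: input=2 -> V=0 FIRE
t=3: input=3 -> V=0 FIRE
t=4: input=1 -> V=8
t=5: input=3 -> V=0 FIRE
t=6: input=0 -> V=0
t=7: input=4 -> V=0 FIRE
t=8: input=2 -> V=0 FIRE
t=9: input=3 -> V=0 FIRE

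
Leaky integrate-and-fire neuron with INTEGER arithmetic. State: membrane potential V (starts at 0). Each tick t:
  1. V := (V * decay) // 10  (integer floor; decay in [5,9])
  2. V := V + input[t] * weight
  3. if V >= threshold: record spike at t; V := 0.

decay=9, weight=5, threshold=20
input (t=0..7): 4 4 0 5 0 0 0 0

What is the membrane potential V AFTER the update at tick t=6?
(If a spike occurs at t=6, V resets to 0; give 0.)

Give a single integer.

t=0: input=4 -> V=0 FIRE
t=1: input=4 -> V=0 FIRE
t=2: input=0 -> V=0
t=3: input=5 -> V=0 FIRE
t=4: input=0 -> V=0
t=5: input=0 -> V=0
t=6: input=0 -> V=0
t=7: input=0 -> V=0

Answer: 0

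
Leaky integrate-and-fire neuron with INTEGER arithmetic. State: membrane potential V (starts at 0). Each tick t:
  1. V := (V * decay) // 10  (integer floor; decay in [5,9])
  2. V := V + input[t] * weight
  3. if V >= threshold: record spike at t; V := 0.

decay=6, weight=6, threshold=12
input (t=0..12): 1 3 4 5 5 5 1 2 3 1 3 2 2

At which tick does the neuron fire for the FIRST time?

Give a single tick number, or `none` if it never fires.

t=0: input=1 -> V=6
t=1: input=3 -> V=0 FIRE
t=2: input=4 -> V=0 FIRE
t=3: input=5 -> V=0 FIRE
t=4: input=5 -> V=0 FIRE
t=5: input=5 -> V=0 FIRE
t=6: input=1 -> V=6
t=7: input=2 -> V=0 FIRE
t=8: input=3 -> V=0 FIRE
t=9: input=1 -> V=6
t=10: input=3 -> V=0 FIRE
t=11: input=2 -> V=0 FIRE
t=12: input=2 -> V=0 FIRE

Answer: 1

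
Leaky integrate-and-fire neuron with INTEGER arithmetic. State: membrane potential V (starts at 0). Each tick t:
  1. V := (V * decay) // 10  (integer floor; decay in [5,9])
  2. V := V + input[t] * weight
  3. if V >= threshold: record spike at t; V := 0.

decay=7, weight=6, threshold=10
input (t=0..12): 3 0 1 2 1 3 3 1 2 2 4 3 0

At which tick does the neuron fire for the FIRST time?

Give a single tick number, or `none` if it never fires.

Answer: 0

Derivation:
t=0: input=3 -> V=0 FIRE
t=1: input=0 -> V=0
t=2: input=1 -> V=6
t=3: input=2 -> V=0 FIRE
t=4: input=1 -> V=6
t=5: input=3 -> V=0 FIRE
t=6: input=3 -> V=0 FIRE
t=7: input=1 -> V=6
t=8: input=2 -> V=0 FIRE
t=9: input=2 -> V=0 FIRE
t=10: input=4 -> V=0 FIRE
t=11: input=3 -> V=0 FIRE
t=12: input=0 -> V=0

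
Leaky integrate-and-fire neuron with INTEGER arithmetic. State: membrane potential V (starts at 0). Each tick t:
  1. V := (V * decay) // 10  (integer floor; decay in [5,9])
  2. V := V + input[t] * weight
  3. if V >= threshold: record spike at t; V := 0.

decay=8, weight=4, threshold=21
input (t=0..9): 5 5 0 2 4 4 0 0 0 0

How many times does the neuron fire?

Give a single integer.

Answer: 2

Derivation:
t=0: input=5 -> V=20
t=1: input=5 -> V=0 FIRE
t=2: input=0 -> V=0
t=3: input=2 -> V=8
t=4: input=4 -> V=0 FIRE
t=5: input=4 -> V=16
t=6: input=0 -> V=12
t=7: input=0 -> V=9
t=8: input=0 -> V=7
t=9: input=0 -> V=5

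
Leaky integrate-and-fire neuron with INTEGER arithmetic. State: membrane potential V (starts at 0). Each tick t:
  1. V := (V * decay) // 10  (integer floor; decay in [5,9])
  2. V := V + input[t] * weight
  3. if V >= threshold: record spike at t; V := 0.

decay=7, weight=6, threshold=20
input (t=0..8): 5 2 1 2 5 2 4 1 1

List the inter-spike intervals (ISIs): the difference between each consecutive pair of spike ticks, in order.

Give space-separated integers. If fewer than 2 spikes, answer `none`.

Answer: 3 1 2

Derivation:
t=0: input=5 -> V=0 FIRE
t=1: input=2 -> V=12
t=2: input=1 -> V=14
t=3: input=2 -> V=0 FIRE
t=4: input=5 -> V=0 FIRE
t=5: input=2 -> V=12
t=6: input=4 -> V=0 FIRE
t=7: input=1 -> V=6
t=8: input=1 -> V=10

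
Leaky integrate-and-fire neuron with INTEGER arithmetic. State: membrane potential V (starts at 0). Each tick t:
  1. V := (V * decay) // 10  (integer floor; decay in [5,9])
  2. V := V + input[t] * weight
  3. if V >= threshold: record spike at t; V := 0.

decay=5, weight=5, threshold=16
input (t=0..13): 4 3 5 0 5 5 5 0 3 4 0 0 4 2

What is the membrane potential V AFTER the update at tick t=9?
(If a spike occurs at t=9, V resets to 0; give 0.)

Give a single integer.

t=0: input=4 -> V=0 FIRE
t=1: input=3 -> V=15
t=2: input=5 -> V=0 FIRE
t=3: input=0 -> V=0
t=4: input=5 -> V=0 FIRE
t=5: input=5 -> V=0 FIRE
t=6: input=5 -> V=0 FIRE
t=7: input=0 -> V=0
t=8: input=3 -> V=15
t=9: input=4 -> V=0 FIRE
t=10: input=0 -> V=0
t=11: input=0 -> V=0
t=12: input=4 -> V=0 FIRE
t=13: input=2 -> V=10

Answer: 0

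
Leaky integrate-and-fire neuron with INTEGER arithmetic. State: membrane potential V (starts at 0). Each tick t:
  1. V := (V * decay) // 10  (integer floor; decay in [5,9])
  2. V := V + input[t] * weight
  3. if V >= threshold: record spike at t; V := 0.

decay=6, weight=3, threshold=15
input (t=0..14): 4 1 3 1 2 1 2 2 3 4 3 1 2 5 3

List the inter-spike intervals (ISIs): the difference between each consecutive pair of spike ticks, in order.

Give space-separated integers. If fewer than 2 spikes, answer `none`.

t=0: input=4 -> V=12
t=1: input=1 -> V=10
t=2: input=3 -> V=0 FIRE
t=3: input=1 -> V=3
t=4: input=2 -> V=7
t=5: input=1 -> V=7
t=6: input=2 -> V=10
t=7: input=2 -> V=12
t=8: input=3 -> V=0 FIRE
t=9: input=4 -> V=12
t=10: input=3 -> V=0 FIRE
t=11: input=1 -> V=3
t=12: input=2 -> V=7
t=13: input=5 -> V=0 FIRE
t=14: input=3 -> V=9

Answer: 6 2 3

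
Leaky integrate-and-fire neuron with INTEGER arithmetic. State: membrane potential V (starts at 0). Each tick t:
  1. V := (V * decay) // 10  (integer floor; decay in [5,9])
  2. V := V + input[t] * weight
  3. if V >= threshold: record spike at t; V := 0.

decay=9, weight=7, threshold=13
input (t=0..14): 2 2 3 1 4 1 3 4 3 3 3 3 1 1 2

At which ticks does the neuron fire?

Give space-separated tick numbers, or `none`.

t=0: input=2 -> V=0 FIRE
t=1: input=2 -> V=0 FIRE
t=2: input=3 -> V=0 FIRE
t=3: input=1 -> V=7
t=4: input=4 -> V=0 FIRE
t=5: input=1 -> V=7
t=6: input=3 -> V=0 FIRE
t=7: input=4 -> V=0 FIRE
t=8: input=3 -> V=0 FIRE
t=9: input=3 -> V=0 FIRE
t=10: input=3 -> V=0 FIRE
t=11: input=3 -> V=0 FIRE
t=12: input=1 -> V=7
t=13: input=1 -> V=0 FIRE
t=14: input=2 -> V=0 FIRE

Answer: 0 1 2 4 6 7 8 9 10 11 13 14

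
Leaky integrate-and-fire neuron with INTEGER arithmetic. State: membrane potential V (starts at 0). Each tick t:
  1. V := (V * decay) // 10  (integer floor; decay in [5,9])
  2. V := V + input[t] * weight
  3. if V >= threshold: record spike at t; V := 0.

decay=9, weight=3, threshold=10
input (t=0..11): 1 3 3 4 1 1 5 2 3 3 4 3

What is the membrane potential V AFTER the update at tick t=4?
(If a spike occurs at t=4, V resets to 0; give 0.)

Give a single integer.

t=0: input=1 -> V=3
t=1: input=3 -> V=0 FIRE
t=2: input=3 -> V=9
t=3: input=4 -> V=0 FIRE
t=4: input=1 -> V=3
t=5: input=1 -> V=5
t=6: input=5 -> V=0 FIRE
t=7: input=2 -> V=6
t=8: input=3 -> V=0 FIRE
t=9: input=3 -> V=9
t=10: input=4 -> V=0 FIRE
t=11: input=3 -> V=9

Answer: 3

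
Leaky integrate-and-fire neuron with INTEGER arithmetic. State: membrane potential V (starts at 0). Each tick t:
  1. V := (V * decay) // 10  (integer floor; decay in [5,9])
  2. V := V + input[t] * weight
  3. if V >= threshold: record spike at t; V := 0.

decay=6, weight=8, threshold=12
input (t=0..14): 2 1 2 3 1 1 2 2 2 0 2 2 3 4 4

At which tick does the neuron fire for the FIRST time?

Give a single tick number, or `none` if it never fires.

t=0: input=2 -> V=0 FIRE
t=1: input=1 -> V=8
t=2: input=2 -> V=0 FIRE
t=3: input=3 -> V=0 FIRE
t=4: input=1 -> V=8
t=5: input=1 -> V=0 FIRE
t=6: input=2 -> V=0 FIRE
t=7: input=2 -> V=0 FIRE
t=8: input=2 -> V=0 FIRE
t=9: input=0 -> V=0
t=10: input=2 -> V=0 FIRE
t=11: input=2 -> V=0 FIRE
t=12: input=3 -> V=0 FIRE
t=13: input=4 -> V=0 FIRE
t=14: input=4 -> V=0 FIRE

Answer: 0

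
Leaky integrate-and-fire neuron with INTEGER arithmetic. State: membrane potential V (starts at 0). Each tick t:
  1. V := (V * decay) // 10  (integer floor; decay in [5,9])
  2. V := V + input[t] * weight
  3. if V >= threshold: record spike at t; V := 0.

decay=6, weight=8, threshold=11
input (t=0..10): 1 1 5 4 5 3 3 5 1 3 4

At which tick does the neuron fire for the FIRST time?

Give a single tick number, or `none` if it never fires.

t=0: input=1 -> V=8
t=1: input=1 -> V=0 FIRE
t=2: input=5 -> V=0 FIRE
t=3: input=4 -> V=0 FIRE
t=4: input=5 -> V=0 FIRE
t=5: input=3 -> V=0 FIRE
t=6: input=3 -> V=0 FIRE
t=7: input=5 -> V=0 FIRE
t=8: input=1 -> V=8
t=9: input=3 -> V=0 FIRE
t=10: input=4 -> V=0 FIRE

Answer: 1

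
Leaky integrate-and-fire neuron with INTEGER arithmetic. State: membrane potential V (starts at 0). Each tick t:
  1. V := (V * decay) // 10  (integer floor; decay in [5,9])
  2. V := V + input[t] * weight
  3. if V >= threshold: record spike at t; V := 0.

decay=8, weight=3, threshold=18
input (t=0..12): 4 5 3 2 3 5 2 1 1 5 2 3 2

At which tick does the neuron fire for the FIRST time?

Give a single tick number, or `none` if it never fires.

t=0: input=4 -> V=12
t=1: input=5 -> V=0 FIRE
t=2: input=3 -> V=9
t=3: input=2 -> V=13
t=4: input=3 -> V=0 FIRE
t=5: input=5 -> V=15
t=6: input=2 -> V=0 FIRE
t=7: input=1 -> V=3
t=8: input=1 -> V=5
t=9: input=5 -> V=0 FIRE
t=10: input=2 -> V=6
t=11: input=3 -> V=13
t=12: input=2 -> V=16

Answer: 1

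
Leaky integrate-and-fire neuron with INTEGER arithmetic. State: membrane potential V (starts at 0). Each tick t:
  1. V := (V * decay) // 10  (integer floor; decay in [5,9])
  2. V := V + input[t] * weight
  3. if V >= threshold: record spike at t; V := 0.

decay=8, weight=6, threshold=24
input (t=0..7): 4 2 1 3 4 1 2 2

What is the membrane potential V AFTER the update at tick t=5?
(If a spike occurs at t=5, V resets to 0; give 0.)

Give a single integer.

Answer: 6

Derivation:
t=0: input=4 -> V=0 FIRE
t=1: input=2 -> V=12
t=2: input=1 -> V=15
t=3: input=3 -> V=0 FIRE
t=4: input=4 -> V=0 FIRE
t=5: input=1 -> V=6
t=6: input=2 -> V=16
t=7: input=2 -> V=0 FIRE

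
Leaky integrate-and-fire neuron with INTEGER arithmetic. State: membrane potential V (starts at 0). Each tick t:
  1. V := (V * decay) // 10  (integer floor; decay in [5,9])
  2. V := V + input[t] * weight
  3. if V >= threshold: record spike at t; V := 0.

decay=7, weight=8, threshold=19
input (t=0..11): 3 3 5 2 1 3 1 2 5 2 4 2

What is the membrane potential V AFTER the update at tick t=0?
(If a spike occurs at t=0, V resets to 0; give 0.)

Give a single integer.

Answer: 0

Derivation:
t=0: input=3 -> V=0 FIRE
t=1: input=3 -> V=0 FIRE
t=2: input=5 -> V=0 FIRE
t=3: input=2 -> V=16
t=4: input=1 -> V=0 FIRE
t=5: input=3 -> V=0 FIRE
t=6: input=1 -> V=8
t=7: input=2 -> V=0 FIRE
t=8: input=5 -> V=0 FIRE
t=9: input=2 -> V=16
t=10: input=4 -> V=0 FIRE
t=11: input=2 -> V=16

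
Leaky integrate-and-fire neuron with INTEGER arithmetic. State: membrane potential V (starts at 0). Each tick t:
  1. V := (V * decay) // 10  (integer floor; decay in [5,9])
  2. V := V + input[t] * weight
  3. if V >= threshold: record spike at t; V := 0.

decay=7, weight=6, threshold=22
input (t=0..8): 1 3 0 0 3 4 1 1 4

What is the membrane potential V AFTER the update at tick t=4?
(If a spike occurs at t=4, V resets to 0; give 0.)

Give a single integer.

Answer: 18

Derivation:
t=0: input=1 -> V=6
t=1: input=3 -> V=0 FIRE
t=2: input=0 -> V=0
t=3: input=0 -> V=0
t=4: input=3 -> V=18
t=5: input=4 -> V=0 FIRE
t=6: input=1 -> V=6
t=7: input=1 -> V=10
t=8: input=4 -> V=0 FIRE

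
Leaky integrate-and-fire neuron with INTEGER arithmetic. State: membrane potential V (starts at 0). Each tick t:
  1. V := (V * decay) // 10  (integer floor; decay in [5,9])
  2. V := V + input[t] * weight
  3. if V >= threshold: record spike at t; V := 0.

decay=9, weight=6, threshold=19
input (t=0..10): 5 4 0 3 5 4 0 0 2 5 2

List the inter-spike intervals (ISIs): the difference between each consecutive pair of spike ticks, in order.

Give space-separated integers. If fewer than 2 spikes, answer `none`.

Answer: 1 3 1 4

Derivation:
t=0: input=5 -> V=0 FIRE
t=1: input=4 -> V=0 FIRE
t=2: input=0 -> V=0
t=3: input=3 -> V=18
t=4: input=5 -> V=0 FIRE
t=5: input=4 -> V=0 FIRE
t=6: input=0 -> V=0
t=7: input=0 -> V=0
t=8: input=2 -> V=12
t=9: input=5 -> V=0 FIRE
t=10: input=2 -> V=12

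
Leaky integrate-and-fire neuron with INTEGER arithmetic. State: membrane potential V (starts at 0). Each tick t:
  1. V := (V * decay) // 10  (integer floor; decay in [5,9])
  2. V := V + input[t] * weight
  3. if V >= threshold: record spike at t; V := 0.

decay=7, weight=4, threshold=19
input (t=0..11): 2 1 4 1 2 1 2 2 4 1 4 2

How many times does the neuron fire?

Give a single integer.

t=0: input=2 -> V=8
t=1: input=1 -> V=9
t=2: input=4 -> V=0 FIRE
t=3: input=1 -> V=4
t=4: input=2 -> V=10
t=5: input=1 -> V=11
t=6: input=2 -> V=15
t=7: input=2 -> V=18
t=8: input=4 -> V=0 FIRE
t=9: input=1 -> V=4
t=10: input=4 -> V=18
t=11: input=2 -> V=0 FIRE

Answer: 3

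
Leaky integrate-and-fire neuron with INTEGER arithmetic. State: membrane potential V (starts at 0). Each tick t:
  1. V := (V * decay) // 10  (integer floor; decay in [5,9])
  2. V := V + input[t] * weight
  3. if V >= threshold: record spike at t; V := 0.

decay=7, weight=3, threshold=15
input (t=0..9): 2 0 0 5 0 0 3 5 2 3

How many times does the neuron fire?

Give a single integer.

Answer: 2

Derivation:
t=0: input=2 -> V=6
t=1: input=0 -> V=4
t=2: input=0 -> V=2
t=3: input=5 -> V=0 FIRE
t=4: input=0 -> V=0
t=5: input=0 -> V=0
t=6: input=3 -> V=9
t=7: input=5 -> V=0 FIRE
t=8: input=2 -> V=6
t=9: input=3 -> V=13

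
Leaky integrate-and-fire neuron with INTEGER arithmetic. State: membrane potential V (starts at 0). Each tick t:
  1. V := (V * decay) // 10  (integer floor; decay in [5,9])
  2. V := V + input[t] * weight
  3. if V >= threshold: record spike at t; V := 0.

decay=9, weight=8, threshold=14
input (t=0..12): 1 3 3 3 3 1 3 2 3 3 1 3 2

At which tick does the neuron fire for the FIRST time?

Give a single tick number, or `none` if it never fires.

Answer: 1

Derivation:
t=0: input=1 -> V=8
t=1: input=3 -> V=0 FIRE
t=2: input=3 -> V=0 FIRE
t=3: input=3 -> V=0 FIRE
t=4: input=3 -> V=0 FIRE
t=5: input=1 -> V=8
t=6: input=3 -> V=0 FIRE
t=7: input=2 -> V=0 FIRE
t=8: input=3 -> V=0 FIRE
t=9: input=3 -> V=0 FIRE
t=10: input=1 -> V=8
t=11: input=3 -> V=0 FIRE
t=12: input=2 -> V=0 FIRE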